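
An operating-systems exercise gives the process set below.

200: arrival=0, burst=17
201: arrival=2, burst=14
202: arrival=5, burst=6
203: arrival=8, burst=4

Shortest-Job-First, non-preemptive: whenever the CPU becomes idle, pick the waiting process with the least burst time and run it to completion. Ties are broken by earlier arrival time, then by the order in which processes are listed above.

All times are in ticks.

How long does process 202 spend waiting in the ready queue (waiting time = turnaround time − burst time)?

Timeline: | 200 0-17 | 203 17-21 | 202 21-27 | 201 27-41 |
Completion: 200=17  201=41  202=27  203=21
Waiting(202) = turnaround − burst = 22 − 6 = 16

16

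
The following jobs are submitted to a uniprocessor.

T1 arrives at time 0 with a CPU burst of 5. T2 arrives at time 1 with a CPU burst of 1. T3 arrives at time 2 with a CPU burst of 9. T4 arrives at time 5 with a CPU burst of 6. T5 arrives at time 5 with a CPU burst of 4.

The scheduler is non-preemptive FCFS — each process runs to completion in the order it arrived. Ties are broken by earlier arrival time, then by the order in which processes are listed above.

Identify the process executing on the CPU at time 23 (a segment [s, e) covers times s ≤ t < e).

T5

Schedule: | T1 0-5 | T2 5-6 | T3 6-15 | T4 15-21 | T5 21-25 |
Completion: T1=5  T2=6  T3=15  T4=21  T5=25
Turnaround (C−A): T1=5  T2=5  T3=13  T4=16  T5=20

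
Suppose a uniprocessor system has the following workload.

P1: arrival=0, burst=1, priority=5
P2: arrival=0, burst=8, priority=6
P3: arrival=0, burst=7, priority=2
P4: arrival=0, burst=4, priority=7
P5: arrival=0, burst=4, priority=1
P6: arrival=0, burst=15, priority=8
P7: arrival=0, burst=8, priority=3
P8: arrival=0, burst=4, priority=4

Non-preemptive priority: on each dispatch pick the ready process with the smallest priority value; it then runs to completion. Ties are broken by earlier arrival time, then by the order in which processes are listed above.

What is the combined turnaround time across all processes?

Timeline: | P5 0-4 | P3 4-11 | P7 11-19 | P8 19-23 | P1 23-24 | P2 24-32 | P4 32-36 | P6 36-51 |
Completion: P1=24  P2=32  P3=11  P4=36  P5=4  P6=51  P7=19  P8=23
Turnaround (C−A): P1=24  P2=32  P3=11  P4=36  P5=4  P6=51  P7=19  P8=23
Turnaround = completion − arrival: P1=24, P2=32, P3=11, P4=36, P5=4, P6=51, P7=19, P8=23
Total turnaround = 24 + 32 + 11 + 36 + 4 + 51 + 19 + 23 = 200

200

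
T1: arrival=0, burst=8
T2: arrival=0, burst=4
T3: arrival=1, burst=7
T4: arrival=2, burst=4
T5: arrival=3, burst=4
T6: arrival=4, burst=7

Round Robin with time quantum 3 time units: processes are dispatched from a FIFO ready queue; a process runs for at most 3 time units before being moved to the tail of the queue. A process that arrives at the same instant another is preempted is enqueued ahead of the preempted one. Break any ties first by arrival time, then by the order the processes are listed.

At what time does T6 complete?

34

Gantt: | T1 0-3 | T2 3-6 | T3 6-9 | T4 9-12 | T5 12-15 | T1 15-18 | T6 18-21 | T2 21-22 | T3 22-25 | T4 25-26 | T5 26-27 | T1 27-29 | T6 29-32 | T3 32-33 | T6 33-34 |
Completion: T1=29  T2=22  T3=33  T4=26  T5=27  T6=34
Turnaround (C−A): T1=29  T2=22  T3=32  T4=24  T5=24  T6=30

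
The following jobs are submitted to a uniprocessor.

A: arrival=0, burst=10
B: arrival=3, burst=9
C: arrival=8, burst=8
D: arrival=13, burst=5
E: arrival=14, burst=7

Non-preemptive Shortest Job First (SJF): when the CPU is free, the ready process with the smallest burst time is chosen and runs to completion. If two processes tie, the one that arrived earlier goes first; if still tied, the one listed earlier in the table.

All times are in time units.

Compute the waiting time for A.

0

Gantt: | A 0-10 | C 10-18 | D 18-23 | E 23-30 | B 30-39 |
Completion: A=10  B=39  C=18  D=23  E=30
Waiting(A) = turnaround − burst = 10 − 10 = 0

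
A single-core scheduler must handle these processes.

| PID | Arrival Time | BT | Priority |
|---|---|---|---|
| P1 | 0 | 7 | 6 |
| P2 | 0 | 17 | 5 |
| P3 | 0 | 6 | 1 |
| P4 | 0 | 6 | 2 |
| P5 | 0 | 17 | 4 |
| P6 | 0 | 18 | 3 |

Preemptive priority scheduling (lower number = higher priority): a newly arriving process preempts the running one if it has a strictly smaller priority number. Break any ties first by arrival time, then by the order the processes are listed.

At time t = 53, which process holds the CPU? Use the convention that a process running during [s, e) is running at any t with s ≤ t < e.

P2

Schedule: | P3 0-6 | P4 6-12 | P6 12-30 | P5 30-47 | P2 47-64 | P1 64-71 |
Completion: P1=71  P2=64  P3=6  P4=12  P5=47  P6=30
Turnaround (C−A): P1=71  P2=64  P3=6  P4=12  P5=47  P6=30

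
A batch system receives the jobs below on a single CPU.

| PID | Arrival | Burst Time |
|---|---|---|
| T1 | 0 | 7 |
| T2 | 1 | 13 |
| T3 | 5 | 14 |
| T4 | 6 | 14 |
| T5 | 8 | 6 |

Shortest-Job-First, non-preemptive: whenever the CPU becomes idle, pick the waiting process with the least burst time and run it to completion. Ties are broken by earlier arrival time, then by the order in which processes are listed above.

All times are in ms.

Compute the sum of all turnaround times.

127

Schedule: | T1 0-7 | T2 7-20 | T5 20-26 | T3 26-40 | T4 40-54 |
Completion: T1=7  T2=20  T3=40  T4=54  T5=26
Turnaround (C−A): T1=7  T2=19  T3=35  T4=48  T5=18
Turnaround = completion − arrival: T1=7, T2=19, T3=35, T4=48, T5=18
Total turnaround = 7 + 19 + 35 + 48 + 18 = 127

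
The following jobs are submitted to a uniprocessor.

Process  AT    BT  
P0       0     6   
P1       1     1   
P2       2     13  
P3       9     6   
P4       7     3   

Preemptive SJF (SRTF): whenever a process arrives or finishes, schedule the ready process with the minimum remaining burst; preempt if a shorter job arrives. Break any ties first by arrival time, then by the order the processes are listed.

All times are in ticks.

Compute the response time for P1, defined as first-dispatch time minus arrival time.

Timeline: | P0 0-1 | P1 1-2 | P0 2-7 | P4 7-10 | P3 10-16 | P2 16-29 |
Completion: P0=7  P1=2  P2=29  P3=16  P4=10
Response(P1) = first start − arrival = 1 − 1 = 0

0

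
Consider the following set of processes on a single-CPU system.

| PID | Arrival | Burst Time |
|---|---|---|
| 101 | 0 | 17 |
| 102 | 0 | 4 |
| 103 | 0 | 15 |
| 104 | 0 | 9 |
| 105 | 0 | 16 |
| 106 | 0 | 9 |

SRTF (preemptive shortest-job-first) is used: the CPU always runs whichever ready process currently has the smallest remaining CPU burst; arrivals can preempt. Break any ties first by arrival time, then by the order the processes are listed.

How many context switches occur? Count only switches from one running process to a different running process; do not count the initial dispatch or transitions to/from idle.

Gantt: | 102 0-4 | 104 4-13 | 106 13-22 | 103 22-37 | 105 37-53 | 101 53-70 |
Completion: 101=70  102=4  103=37  104=13  105=53  106=22

5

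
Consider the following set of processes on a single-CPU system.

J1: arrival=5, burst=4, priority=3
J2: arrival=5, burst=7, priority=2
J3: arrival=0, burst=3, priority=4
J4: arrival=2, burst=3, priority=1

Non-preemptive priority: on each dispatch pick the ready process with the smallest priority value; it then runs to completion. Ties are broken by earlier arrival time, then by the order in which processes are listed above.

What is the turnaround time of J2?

8

Schedule: | J3 0-3 | J4 3-6 | J2 6-13 | J1 13-17 |
Completion: J1=17  J2=13  J3=3  J4=6
Turnaround (C−A): J1=12  J2=8  J3=3  J4=4
Turnaround(J2) = completion − arrival = 13 − 5 = 8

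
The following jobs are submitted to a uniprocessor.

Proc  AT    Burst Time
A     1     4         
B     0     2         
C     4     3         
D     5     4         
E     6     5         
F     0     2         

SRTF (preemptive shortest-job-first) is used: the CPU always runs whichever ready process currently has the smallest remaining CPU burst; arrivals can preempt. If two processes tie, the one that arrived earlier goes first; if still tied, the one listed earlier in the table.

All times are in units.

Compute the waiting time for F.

2

Schedule: | B 0-2 | F 2-4 | C 4-7 | A 7-11 | D 11-15 | E 15-20 |
Completion: A=11  B=2  C=7  D=15  E=20  F=4
Waiting(F) = turnaround − burst = 4 − 2 = 2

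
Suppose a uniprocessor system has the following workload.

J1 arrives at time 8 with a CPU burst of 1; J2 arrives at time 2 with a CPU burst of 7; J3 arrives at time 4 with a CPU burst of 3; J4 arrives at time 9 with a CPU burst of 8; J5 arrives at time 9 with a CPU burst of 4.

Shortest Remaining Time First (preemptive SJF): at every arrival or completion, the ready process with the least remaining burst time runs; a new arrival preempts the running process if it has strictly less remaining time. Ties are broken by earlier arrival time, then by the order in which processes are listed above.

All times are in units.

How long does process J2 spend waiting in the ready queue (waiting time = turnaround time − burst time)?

4

Schedule: | idle 0-2 | J2 2-4 | J3 4-7 | J2 7-8 | J1 8-9 | J2 9-13 | J5 13-17 | J4 17-25 |
Completion: J1=9  J2=13  J3=7  J4=25  J5=17
Turnaround (C−A): J1=1  J2=11  J3=3  J4=16  J5=8
Waiting(J2) = turnaround − burst = 11 − 7 = 4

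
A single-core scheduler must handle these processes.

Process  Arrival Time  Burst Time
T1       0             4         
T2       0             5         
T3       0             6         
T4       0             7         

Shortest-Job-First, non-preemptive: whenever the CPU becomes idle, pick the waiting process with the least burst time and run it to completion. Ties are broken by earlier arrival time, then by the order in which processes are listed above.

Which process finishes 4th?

T4

Schedule: | T1 0-4 | T2 4-9 | T3 9-15 | T4 15-22 |
Completion: T1=4  T2=9  T3=15  T4=22
Finish order: T1 → T2 → T3 → T4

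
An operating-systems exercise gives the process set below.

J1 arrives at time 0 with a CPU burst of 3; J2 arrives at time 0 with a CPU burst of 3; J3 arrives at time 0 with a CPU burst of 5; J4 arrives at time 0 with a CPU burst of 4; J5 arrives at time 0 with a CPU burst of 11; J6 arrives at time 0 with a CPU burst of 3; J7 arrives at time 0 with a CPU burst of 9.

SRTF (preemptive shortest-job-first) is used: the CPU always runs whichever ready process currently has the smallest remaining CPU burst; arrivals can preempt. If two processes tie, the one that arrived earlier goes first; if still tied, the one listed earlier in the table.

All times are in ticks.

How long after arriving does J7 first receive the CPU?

18

Gantt: | J1 0-3 | J2 3-6 | J6 6-9 | J4 9-13 | J3 13-18 | J7 18-27 | J5 27-38 |
Completion: J1=3  J2=6  J3=18  J4=13  J5=38  J6=9  J7=27
Turnaround (C−A): J1=3  J2=6  J3=18  J4=13  J5=38  J6=9  J7=27
Response(J7) = first start − arrival = 18 − 0 = 18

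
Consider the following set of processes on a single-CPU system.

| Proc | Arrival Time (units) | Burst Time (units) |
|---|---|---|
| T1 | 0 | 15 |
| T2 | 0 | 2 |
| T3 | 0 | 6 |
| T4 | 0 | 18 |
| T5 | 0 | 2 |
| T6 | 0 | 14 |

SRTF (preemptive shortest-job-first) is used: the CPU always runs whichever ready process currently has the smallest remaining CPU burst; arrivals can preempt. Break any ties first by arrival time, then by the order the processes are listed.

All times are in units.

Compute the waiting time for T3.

4

Gantt: | T2 0-2 | T5 2-4 | T3 4-10 | T6 10-24 | T1 24-39 | T4 39-57 |
Completion: T1=39  T2=2  T3=10  T4=57  T5=4  T6=24
Turnaround (C−A): T1=39  T2=2  T3=10  T4=57  T5=4  T6=24
Waiting(T3) = turnaround − burst = 10 − 6 = 4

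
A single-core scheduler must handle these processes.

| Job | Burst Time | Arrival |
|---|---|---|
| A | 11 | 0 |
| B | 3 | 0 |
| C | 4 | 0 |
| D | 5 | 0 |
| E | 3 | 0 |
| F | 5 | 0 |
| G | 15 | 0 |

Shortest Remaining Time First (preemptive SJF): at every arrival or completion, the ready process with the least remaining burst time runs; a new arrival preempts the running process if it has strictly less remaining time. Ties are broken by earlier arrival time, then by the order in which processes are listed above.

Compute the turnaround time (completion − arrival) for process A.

31

Gantt: | B 0-3 | E 3-6 | C 6-10 | D 10-15 | F 15-20 | A 20-31 | G 31-46 |
Completion: A=31  B=3  C=10  D=15  E=6  F=20  G=46
Turnaround (C−A): A=31  B=3  C=10  D=15  E=6  F=20  G=46
Turnaround(A) = completion − arrival = 31 − 0 = 31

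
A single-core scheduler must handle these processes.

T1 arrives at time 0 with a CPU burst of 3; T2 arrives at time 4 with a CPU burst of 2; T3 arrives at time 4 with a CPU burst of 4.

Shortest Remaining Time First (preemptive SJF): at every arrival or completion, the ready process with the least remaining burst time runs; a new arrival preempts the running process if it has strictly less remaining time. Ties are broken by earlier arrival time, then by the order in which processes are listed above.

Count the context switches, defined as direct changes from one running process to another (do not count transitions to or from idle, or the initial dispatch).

Timeline: | T1 0-3 | idle 3-4 | T2 4-6 | T3 6-10 |
Completion: T1=3  T2=6  T3=10
Turnaround (C−A): T1=3  T2=2  T3=6

1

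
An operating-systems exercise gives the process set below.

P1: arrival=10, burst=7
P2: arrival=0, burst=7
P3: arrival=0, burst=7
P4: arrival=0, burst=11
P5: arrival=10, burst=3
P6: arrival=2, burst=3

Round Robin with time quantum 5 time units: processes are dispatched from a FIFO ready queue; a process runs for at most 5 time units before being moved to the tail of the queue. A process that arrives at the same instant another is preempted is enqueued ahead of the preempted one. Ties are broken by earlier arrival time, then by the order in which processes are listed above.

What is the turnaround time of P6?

16

Timeline: | P2 0-5 | P3 5-10 | P4 10-15 | P6 15-18 | P2 18-20 | P1 20-25 | P5 25-28 | P3 28-30 | P4 30-35 | P1 35-37 | P4 37-38 |
Completion: P1=37  P2=20  P3=30  P4=38  P5=28  P6=18
Turnaround (C−A): P1=27  P2=20  P3=30  P4=38  P5=18  P6=16
Turnaround(P6) = completion − arrival = 18 − 2 = 16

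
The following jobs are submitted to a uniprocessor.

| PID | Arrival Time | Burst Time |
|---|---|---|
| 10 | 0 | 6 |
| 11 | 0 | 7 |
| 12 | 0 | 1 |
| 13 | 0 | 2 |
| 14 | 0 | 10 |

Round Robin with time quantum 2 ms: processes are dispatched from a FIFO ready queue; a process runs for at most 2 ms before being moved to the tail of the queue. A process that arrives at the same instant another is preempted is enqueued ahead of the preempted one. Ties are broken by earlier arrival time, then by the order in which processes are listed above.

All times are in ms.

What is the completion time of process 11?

Timeline: | 10 0-2 | 11 2-4 | 12 4-5 | 13 5-7 | 14 7-9 | 10 9-11 | 11 11-13 | 14 13-15 | 10 15-17 | 11 17-19 | 14 19-21 | 11 21-22 | 14 22-26 |
Completion: 10=17  11=22  12=5  13=7  14=26
Turnaround (C−A): 10=17  11=22  12=5  13=7  14=26

22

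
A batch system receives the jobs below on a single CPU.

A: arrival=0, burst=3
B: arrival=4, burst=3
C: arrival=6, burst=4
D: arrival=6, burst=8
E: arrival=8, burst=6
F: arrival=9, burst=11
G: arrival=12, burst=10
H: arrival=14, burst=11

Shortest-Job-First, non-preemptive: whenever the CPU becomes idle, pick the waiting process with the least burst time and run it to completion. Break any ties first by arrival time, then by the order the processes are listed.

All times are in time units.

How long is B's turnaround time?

3

Gantt: | A 0-3 | idle 3-4 | B 4-7 | C 7-11 | E 11-17 | D 17-25 | G 25-35 | F 35-46 | H 46-57 |
Completion: A=3  B=7  C=11  D=25  E=17  F=46  G=35  H=57
Turnaround (C−A): A=3  B=3  C=5  D=19  E=9  F=37  G=23  H=43
Turnaround(B) = completion − arrival = 7 − 4 = 3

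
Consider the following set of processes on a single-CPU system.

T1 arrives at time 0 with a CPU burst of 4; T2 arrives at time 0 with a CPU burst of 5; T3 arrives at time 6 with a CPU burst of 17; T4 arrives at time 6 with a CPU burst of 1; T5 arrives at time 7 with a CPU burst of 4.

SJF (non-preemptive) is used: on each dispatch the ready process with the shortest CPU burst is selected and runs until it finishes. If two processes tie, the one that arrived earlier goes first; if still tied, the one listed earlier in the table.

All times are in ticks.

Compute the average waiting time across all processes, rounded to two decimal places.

Gantt: | T1 0-4 | T2 4-9 | T4 9-10 | T5 10-14 | T3 14-31 |
Completion: T1=4  T2=9  T3=31  T4=10  T5=14
Turnaround (C−A): T1=4  T2=9  T3=25  T4=4  T5=7
Waiting times: T1=0, T2=4, T3=8, T4=3, T5=3
Average waiting = (0+4+8+3+3) / 5 = 18/5 = 3.60

3.60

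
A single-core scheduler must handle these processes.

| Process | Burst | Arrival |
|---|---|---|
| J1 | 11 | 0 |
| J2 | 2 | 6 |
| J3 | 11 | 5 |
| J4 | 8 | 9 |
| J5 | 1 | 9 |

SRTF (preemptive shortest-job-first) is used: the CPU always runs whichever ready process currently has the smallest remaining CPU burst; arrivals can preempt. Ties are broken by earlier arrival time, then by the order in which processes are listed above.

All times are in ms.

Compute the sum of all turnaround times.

58

Schedule: | J1 0-6 | J2 6-8 | J1 8-9 | J5 9-10 | J1 10-14 | J4 14-22 | J3 22-33 |
Completion: J1=14  J2=8  J3=33  J4=22  J5=10
Turnaround = completion − arrival: J1=14, J2=2, J3=28, J4=13, J5=1
Total turnaround = 14 + 2 + 28 + 13 + 1 = 58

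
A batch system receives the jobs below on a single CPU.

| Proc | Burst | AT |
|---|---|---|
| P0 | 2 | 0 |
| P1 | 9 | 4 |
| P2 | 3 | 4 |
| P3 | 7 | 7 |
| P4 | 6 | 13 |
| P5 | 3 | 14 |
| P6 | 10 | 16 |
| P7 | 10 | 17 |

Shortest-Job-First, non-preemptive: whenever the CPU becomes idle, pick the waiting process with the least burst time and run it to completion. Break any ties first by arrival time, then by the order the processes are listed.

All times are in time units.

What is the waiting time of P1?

19

Gantt: | P0 0-2 | idle 2-4 | P2 4-7 | P3 7-14 | P5 14-17 | P4 17-23 | P1 23-32 | P6 32-42 | P7 42-52 |
Completion: P0=2  P1=32  P2=7  P3=14  P4=23  P5=17  P6=42  P7=52
Waiting(P1) = turnaround − burst = 28 − 9 = 19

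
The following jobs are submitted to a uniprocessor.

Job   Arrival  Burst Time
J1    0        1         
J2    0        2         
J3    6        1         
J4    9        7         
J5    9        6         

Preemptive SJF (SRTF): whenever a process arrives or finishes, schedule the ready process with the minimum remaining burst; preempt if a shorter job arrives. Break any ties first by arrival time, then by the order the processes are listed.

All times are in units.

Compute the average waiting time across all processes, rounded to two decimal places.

1.40

Schedule: | J1 0-1 | J2 1-3 | idle 3-6 | J3 6-7 | idle 7-9 | J5 9-15 | J4 15-22 |
Completion: J1=1  J2=3  J3=7  J4=22  J5=15
Turnaround (C−A): J1=1  J2=3  J3=1  J4=13  J5=6
Waiting times: J1=0, J2=1, J3=0, J4=6, J5=0
Average waiting = (0+1+0+6+0) / 5 = 7/5 = 1.40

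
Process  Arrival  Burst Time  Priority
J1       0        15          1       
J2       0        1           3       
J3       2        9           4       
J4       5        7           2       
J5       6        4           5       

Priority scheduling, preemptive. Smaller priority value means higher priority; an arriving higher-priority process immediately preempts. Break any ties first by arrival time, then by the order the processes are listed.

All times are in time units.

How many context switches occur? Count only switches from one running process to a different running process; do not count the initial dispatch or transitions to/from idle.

Timeline: | J1 0-15 | J4 15-22 | J2 22-23 | J3 23-32 | J5 32-36 |
Completion: J1=15  J2=23  J3=32  J4=22  J5=36
Turnaround (C−A): J1=15  J2=23  J3=30  J4=17  J5=30

4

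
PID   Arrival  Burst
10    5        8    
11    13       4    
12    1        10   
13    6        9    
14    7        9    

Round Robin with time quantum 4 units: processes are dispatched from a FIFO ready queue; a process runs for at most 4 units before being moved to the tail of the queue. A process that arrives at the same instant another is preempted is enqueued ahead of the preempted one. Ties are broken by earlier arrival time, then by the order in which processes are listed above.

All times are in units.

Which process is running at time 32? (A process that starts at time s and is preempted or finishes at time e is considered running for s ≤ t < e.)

13

Schedule: | idle 0-1 | 12 1-5 | 10 5-9 | 12 9-13 | 13 13-17 | 14 17-21 | 10 21-25 | 11 25-29 | 12 29-31 | 13 31-35 | 14 35-39 | 13 39-40 | 14 40-41 |
Completion: 10=25  11=29  12=31  13=40  14=41
Turnaround (C−A): 10=20  11=16  12=30  13=34  14=34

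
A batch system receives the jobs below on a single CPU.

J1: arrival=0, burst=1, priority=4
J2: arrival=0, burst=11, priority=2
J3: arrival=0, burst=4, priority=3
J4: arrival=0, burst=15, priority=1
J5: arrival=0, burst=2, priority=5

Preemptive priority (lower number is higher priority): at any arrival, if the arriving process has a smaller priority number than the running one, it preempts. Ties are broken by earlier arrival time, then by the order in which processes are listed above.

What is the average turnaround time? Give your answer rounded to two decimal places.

27.00

Timeline: | J4 0-15 | J2 15-26 | J3 26-30 | J1 30-31 | J5 31-33 |
Completion: J1=31  J2=26  J3=30  J4=15  J5=33
Turnaround (C−A): J1=31  J2=26  J3=30  J4=15  J5=33
Turnaround times: J1=31, J2=26, J3=30, J4=15, J5=33
Average turnaround = (31+26+30+15+33) / 5 = 135/5 = 27.00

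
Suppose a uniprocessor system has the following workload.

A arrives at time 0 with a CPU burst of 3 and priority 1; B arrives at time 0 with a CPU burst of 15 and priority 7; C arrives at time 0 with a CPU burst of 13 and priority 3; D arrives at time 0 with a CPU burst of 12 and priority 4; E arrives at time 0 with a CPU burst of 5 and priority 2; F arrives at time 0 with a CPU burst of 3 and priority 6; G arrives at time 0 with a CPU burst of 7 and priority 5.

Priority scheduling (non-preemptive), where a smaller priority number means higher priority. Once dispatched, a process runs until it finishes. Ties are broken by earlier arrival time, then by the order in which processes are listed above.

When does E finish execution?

Timeline: | A 0-3 | E 3-8 | C 8-21 | D 21-33 | G 33-40 | F 40-43 | B 43-58 |
Completion: A=3  B=58  C=21  D=33  E=8  F=43  G=40
Turnaround (C−A): A=3  B=58  C=21  D=33  E=8  F=43  G=40

8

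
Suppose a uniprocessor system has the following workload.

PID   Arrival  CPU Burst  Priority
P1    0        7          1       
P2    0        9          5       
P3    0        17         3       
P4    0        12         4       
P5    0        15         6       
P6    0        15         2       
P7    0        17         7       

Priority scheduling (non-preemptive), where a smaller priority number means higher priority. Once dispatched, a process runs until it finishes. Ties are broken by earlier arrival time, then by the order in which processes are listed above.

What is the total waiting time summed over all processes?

254

Timeline: | P1 0-7 | P6 7-22 | P3 22-39 | P4 39-51 | P2 51-60 | P5 60-75 | P7 75-92 |
Completion: P1=7  P2=60  P3=39  P4=51  P5=75  P6=22  P7=92
Waiting = turnaround − burst: P1=0, P2=51, P3=22, P4=39, P5=60, P6=7, P7=75
Total waiting = 0 + 51 + 22 + 39 + 60 + 7 + 75 = 254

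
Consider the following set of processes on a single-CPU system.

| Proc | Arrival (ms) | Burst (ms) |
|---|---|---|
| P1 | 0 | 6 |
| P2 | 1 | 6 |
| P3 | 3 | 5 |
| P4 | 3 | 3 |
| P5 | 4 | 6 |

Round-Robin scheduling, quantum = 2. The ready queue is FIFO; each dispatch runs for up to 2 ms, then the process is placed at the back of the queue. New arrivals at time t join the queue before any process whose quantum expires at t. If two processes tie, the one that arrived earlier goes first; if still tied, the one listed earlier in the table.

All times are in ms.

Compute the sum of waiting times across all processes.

Schedule: | P1 0-2 | P2 2-4 | P1 4-6 | P3 6-8 | P4 8-10 | P5 10-12 | P2 12-14 | P1 14-16 | P3 16-18 | P4 18-19 | P5 19-21 | P2 21-23 | P3 23-24 | P5 24-26 |
Completion: P1=16  P2=23  P3=24  P4=19  P5=26
Turnaround (C−A): P1=16  P2=22  P3=21  P4=16  P5=22
Waiting = turnaround − burst: P1=10, P2=16, P3=16, P4=13, P5=16
Total waiting = 10 + 16 + 16 + 13 + 16 = 71

71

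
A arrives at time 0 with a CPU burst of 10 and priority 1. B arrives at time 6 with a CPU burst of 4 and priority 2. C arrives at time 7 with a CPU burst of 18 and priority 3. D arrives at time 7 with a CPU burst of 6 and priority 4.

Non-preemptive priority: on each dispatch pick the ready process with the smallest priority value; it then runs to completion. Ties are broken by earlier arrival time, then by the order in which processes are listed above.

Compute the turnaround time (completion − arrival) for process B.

8

Gantt: | A 0-10 | B 10-14 | C 14-32 | D 32-38 |
Completion: A=10  B=14  C=32  D=38
Turnaround(B) = completion − arrival = 14 − 6 = 8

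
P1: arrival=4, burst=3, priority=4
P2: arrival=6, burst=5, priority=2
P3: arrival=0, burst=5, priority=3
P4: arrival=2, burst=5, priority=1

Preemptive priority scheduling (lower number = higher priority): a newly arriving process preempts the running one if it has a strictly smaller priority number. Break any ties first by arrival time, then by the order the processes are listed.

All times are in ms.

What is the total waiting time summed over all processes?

22

Gantt: | P3 0-2 | P4 2-7 | P2 7-12 | P3 12-15 | P1 15-18 |
Completion: P1=18  P2=12  P3=15  P4=7
Waiting = turnaround − burst: P1=11, P2=1, P3=10, P4=0
Total waiting = 11 + 1 + 10 + 0 = 22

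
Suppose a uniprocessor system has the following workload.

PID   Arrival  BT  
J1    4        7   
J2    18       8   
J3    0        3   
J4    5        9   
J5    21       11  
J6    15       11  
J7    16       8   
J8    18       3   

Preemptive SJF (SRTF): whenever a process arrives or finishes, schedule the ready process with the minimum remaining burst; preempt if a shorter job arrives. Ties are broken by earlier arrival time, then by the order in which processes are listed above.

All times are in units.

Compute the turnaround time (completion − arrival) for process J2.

Timeline: | J3 0-3 | idle 3-4 | J1 4-11 | J4 11-20 | J8 20-23 | J7 23-31 | J2 31-39 | J6 39-50 | J5 50-61 |
Completion: J1=11  J2=39  J3=3  J4=20  J5=61  J6=50  J7=31  J8=23
Turnaround(J2) = completion − arrival = 39 − 18 = 21

21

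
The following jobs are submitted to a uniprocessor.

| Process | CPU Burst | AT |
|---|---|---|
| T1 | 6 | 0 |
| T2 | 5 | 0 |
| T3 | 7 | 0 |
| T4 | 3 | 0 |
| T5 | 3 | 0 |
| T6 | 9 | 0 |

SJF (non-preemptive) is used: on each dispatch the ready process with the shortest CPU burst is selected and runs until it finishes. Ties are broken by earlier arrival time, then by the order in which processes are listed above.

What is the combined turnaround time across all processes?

Gantt: | T4 0-3 | T5 3-6 | T2 6-11 | T1 11-17 | T3 17-24 | T6 24-33 |
Completion: T1=17  T2=11  T3=24  T4=3  T5=6  T6=33
Turnaround (C−A): T1=17  T2=11  T3=24  T4=3  T5=6  T6=33
Turnaround = completion − arrival: T1=17, T2=11, T3=24, T4=3, T5=6, T6=33
Total turnaround = 17 + 11 + 24 + 3 + 6 + 33 = 94

94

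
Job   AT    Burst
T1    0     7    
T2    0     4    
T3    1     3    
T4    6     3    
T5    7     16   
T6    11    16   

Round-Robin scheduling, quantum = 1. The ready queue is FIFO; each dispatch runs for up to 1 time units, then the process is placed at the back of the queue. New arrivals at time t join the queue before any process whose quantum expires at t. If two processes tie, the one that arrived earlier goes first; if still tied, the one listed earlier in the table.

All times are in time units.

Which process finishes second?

Gantt: | T1 0-1 | T2 1-2 | T3 2-3 | T1 3-4 | T2 4-5 | T3 5-6 | T1 6-7 | T2 7-8 | T4 8-9 | T3 9-10 | T5 10-11 | T1 11-12 | T2 12-13 | T4 13-14 | T6 14-15 | T5 15-16 | T1 16-17 | T4 17-18 | T6 18-19 | T5 19-20 | T1 20-21 | T6 21-22 | T5 22-23 | T1 23-24 | T6 24-25 | T5 25-26 | T6 26-27 | T5 27-28 | T6 28-29 | T5 29-30 | T6 30-31 | T5 31-32 | T6 32-33 | T5 33-34 | T6 34-35 | T5 35-36 | T6 36-37 | T5 37-38 | T6 38-39 | T5 39-40 | T6 40-41 | T5 41-42 | T6 42-43 | T5 43-44 | T6 44-45 | T5 45-46 | T6 46-47 | T5 47-48 | T6 48-49 |
Completion: T1=24  T2=13  T3=10  T4=18  T5=48  T6=49
Turnaround (C−A): T1=24  T2=13  T3=9  T4=12  T5=41  T6=38
Finish order: T3 → T2 → T4 → T1 → T5 → T6

T2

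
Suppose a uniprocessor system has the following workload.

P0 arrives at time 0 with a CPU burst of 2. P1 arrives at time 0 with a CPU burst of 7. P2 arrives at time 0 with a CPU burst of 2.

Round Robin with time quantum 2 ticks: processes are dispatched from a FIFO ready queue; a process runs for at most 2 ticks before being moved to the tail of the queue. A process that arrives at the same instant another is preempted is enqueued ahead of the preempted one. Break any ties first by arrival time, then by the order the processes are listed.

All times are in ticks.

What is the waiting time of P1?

Schedule: | P0 0-2 | P1 2-4 | P2 4-6 | P1 6-11 |
Completion: P0=2  P1=11  P2=6
Turnaround (C−A): P0=2  P1=11  P2=6
Waiting(P1) = turnaround − burst = 11 − 7 = 4

4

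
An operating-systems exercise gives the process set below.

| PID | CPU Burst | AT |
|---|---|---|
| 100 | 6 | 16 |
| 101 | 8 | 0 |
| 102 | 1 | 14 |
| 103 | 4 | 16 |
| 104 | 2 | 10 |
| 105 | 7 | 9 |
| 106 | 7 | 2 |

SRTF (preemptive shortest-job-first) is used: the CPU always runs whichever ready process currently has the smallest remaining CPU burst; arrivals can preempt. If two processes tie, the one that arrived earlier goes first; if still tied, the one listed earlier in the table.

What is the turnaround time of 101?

8

Schedule: | 101 0-8 | 106 8-10 | 104 10-12 | 106 12-14 | 102 14-15 | 106 15-18 | 103 18-22 | 100 22-28 | 105 28-35 |
Completion: 100=28  101=8  102=15  103=22  104=12  105=35  106=18
Turnaround (C−A): 100=12  101=8  102=1  103=6  104=2  105=26  106=16
Turnaround(101) = completion − arrival = 8 − 0 = 8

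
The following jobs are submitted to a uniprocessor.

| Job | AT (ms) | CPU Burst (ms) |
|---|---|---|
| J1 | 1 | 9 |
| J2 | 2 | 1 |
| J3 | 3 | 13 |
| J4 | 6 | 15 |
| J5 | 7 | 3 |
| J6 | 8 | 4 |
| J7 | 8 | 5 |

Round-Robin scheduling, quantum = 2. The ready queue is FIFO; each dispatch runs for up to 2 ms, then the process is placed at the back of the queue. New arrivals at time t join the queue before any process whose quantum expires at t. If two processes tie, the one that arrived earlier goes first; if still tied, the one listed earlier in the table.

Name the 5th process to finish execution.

Timeline: | idle 0-1 | J1 1-3 | J2 3-4 | J3 4-6 | J1 6-8 | J4 8-10 | J3 10-12 | J5 12-14 | J6 14-16 | J7 16-18 | J1 18-20 | J4 20-22 | J3 22-24 | J5 24-25 | J6 25-27 | J7 27-29 | J1 29-31 | J4 31-33 | J3 33-35 | J7 35-36 | J1 36-37 | J4 37-39 | J3 39-41 | J4 41-43 | J3 43-45 | J4 45-47 | J3 47-48 | J4 48-51 |
Completion: J1=37  J2=4  J3=48  J4=51  J5=25  J6=27  J7=36
Turnaround (C−A): J1=36  J2=2  J3=45  J4=45  J5=18  J6=19  J7=28
Finish order: J2 → J5 → J6 → J7 → J1 → J3 → J4

J1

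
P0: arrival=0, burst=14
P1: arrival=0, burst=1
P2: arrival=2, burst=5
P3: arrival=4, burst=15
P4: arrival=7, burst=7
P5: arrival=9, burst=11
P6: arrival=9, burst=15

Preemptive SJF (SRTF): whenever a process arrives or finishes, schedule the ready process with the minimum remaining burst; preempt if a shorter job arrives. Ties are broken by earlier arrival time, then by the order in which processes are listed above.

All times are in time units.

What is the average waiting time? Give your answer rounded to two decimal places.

15.29

Schedule: | P1 0-1 | P0 1-2 | P2 2-7 | P4 7-14 | P5 14-25 | P0 25-38 | P3 38-53 | P6 53-68 |
Completion: P0=38  P1=1  P2=7  P3=53  P4=14  P5=25  P6=68
Turnaround (C−A): P0=38  P1=1  P2=5  P3=49  P4=7  P5=16  P6=59
Waiting times: P0=24, P1=0, P2=0, P3=34, P4=0, P5=5, P6=44
Average waiting = (24+0+0+34+0+5+44) / 7 = 107/7 = 15.29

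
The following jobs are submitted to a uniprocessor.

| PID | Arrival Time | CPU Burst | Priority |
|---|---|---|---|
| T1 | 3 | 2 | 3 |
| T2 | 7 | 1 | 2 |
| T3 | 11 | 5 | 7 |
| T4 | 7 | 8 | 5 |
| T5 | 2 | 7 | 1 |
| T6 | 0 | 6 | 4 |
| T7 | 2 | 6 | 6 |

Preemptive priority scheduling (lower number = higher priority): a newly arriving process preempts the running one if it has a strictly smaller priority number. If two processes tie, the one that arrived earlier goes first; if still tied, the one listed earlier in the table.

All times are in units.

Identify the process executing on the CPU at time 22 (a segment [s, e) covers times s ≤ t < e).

T4

Schedule: | T6 0-2 | T5 2-9 | T2 9-10 | T1 10-12 | T6 12-16 | T4 16-24 | T7 24-30 | T3 30-35 |
Completion: T1=12  T2=10  T3=35  T4=24  T5=9  T6=16  T7=30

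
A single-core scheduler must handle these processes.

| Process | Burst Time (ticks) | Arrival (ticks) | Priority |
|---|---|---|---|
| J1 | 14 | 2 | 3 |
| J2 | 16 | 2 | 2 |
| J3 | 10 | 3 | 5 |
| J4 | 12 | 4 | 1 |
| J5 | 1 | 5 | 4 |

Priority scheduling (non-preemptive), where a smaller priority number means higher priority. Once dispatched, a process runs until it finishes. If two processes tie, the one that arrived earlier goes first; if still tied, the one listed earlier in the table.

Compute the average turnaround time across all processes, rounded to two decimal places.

Timeline: | idle 0-2 | J2 2-18 | J4 18-30 | J1 30-44 | J5 44-45 | J3 45-55 |
Completion: J1=44  J2=18  J3=55  J4=30  J5=45
Turnaround (C−A): J1=42  J2=16  J3=52  J4=26  J5=40
Turnaround times: J1=42, J2=16, J3=52, J4=26, J5=40
Average turnaround = (42+16+52+26+40) / 5 = 176/5 = 35.20

35.20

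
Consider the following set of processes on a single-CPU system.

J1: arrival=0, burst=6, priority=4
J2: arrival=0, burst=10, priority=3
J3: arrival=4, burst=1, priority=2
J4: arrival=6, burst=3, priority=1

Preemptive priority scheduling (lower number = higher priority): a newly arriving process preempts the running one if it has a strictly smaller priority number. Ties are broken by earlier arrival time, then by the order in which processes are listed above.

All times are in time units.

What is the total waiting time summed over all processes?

Schedule: | J2 0-4 | J3 4-5 | J2 5-6 | J4 6-9 | J2 9-14 | J1 14-20 |
Completion: J1=20  J2=14  J3=5  J4=9
Turnaround (C−A): J1=20  J2=14  J3=1  J4=3
Waiting = turnaround − burst: J1=14, J2=4, J3=0, J4=0
Total waiting = 14 + 4 + 0 + 0 = 18

18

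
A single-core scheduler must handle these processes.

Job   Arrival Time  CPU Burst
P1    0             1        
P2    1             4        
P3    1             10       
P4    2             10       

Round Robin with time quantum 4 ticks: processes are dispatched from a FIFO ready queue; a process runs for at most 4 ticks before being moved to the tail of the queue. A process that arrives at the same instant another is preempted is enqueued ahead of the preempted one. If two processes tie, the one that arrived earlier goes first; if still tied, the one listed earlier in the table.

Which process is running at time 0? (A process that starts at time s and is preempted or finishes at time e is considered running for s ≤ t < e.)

Schedule: | P1 0-1 | P2 1-5 | P3 5-9 | P4 9-13 | P3 13-17 | P4 17-21 | P3 21-23 | P4 23-25 |
Completion: P1=1  P2=5  P3=23  P4=25

P1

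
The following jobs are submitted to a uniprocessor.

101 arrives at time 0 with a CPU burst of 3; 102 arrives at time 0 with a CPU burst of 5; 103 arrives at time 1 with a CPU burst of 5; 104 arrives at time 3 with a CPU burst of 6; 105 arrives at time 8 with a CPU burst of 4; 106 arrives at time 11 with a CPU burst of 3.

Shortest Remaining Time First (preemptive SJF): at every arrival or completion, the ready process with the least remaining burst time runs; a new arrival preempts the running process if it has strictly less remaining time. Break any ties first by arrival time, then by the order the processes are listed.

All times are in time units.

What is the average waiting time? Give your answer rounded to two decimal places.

5.83

Gantt: | 101 0-3 | 102 3-8 | 105 8-12 | 106 12-15 | 103 15-20 | 104 20-26 |
Completion: 101=3  102=8  103=20  104=26  105=12  106=15
Turnaround (C−A): 101=3  102=8  103=19  104=23  105=4  106=4
Waiting times: 101=0, 102=3, 103=14, 104=17, 105=0, 106=1
Average waiting = (0+3+14+17+0+1) / 6 = 35/6 = 5.83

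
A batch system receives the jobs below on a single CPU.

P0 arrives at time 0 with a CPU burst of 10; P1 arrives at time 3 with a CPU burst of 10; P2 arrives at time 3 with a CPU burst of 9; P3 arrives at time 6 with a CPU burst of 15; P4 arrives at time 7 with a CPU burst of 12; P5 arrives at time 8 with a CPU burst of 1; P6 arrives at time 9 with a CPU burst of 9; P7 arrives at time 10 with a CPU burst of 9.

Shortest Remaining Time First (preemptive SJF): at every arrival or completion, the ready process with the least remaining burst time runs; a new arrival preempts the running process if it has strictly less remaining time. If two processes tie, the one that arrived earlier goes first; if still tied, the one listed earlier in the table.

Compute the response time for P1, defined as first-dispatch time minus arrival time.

35

Gantt: | P0 0-8 | P5 8-9 | P0 9-11 | P2 11-20 | P6 20-29 | P7 29-38 | P1 38-48 | P4 48-60 | P3 60-75 |
Completion: P0=11  P1=48  P2=20  P3=75  P4=60  P5=9  P6=29  P7=38
Turnaround (C−A): P0=11  P1=45  P2=17  P3=69  P4=53  P5=1  P6=20  P7=28
Response(P1) = first start − arrival = 38 − 3 = 35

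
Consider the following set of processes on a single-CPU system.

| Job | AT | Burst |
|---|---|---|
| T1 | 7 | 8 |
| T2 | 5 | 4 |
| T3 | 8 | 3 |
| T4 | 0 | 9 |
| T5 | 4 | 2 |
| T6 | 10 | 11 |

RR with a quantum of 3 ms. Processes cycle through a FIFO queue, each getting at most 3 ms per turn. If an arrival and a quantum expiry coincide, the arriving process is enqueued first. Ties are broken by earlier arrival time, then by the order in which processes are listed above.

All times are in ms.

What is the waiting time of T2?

15

Gantt: | T4 0-6 | T5 6-8 | T2 8-11 | T4 11-14 | T1 14-17 | T3 17-20 | T6 20-23 | T2 23-24 | T1 24-27 | T6 27-30 | T1 30-32 | T6 32-37 |
Completion: T1=32  T2=24  T3=20  T4=14  T5=8  T6=37
Turnaround (C−A): T1=25  T2=19  T3=12  T4=14  T5=4  T6=27
Waiting(T2) = turnaround − burst = 19 − 4 = 15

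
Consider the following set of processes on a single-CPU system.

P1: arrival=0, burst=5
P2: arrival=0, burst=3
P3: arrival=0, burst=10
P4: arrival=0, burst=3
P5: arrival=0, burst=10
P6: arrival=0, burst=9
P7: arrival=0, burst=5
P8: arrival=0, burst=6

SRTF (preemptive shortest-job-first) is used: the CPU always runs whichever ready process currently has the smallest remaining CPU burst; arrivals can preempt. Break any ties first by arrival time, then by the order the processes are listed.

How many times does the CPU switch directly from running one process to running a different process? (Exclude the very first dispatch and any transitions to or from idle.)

7

Gantt: | P2 0-3 | P4 3-6 | P1 6-11 | P7 11-16 | P8 16-22 | P6 22-31 | P3 31-41 | P5 41-51 |
Completion: P1=11  P2=3  P3=41  P4=6  P5=51  P6=31  P7=16  P8=22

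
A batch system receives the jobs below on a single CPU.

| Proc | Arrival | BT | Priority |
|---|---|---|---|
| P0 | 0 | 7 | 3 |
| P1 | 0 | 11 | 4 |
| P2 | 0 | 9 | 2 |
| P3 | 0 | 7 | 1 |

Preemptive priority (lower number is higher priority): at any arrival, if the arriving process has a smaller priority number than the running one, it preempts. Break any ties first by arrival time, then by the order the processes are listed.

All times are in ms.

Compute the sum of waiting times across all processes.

46

Schedule: | P3 0-7 | P2 7-16 | P0 16-23 | P1 23-34 |
Completion: P0=23  P1=34  P2=16  P3=7
Turnaround (C−A): P0=23  P1=34  P2=16  P3=7
Waiting = turnaround − burst: P0=16, P1=23, P2=7, P3=0
Total waiting = 16 + 23 + 7 + 0 = 46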